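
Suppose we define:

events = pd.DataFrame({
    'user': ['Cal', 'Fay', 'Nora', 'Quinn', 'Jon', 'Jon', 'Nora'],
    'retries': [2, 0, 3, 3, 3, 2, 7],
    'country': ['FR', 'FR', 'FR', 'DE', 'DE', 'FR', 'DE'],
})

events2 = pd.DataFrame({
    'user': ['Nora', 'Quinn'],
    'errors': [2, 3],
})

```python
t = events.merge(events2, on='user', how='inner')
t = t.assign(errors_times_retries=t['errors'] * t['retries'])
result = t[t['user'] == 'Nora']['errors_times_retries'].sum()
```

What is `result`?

20

merge on 'user' (how='inner') → 3 rows:
    user  retries country  errors
0   Nora        3      FR       2
1  Quinn        3      DE       3
2   Nora        7      DE       2
add column errors_times_retries = t['errors'] * t['retries']:
    user  retries country  errors  errors_times_retries
0   Nora        3      FR       2                     6
1  Quinn        3      DE       3                     9
2   Nora        7      DE       2                    14
filter rows where user == 'Nora':
   user  retries country  errors  errors_times_retries
0  Nora        3      FR       2                     6
2  Nora        7      DE       2                    14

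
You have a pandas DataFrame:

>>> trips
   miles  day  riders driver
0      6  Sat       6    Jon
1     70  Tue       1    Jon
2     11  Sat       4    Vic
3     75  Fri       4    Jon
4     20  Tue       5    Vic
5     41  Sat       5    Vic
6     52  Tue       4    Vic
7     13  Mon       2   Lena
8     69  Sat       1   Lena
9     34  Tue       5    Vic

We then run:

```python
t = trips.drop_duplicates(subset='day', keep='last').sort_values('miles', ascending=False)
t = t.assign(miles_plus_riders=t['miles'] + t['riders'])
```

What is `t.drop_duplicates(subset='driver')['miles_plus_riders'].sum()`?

188

drop duplicate day (keep=last):
   miles  day  riders driver
3     75  Fri       4    Jon
7     13  Mon       2   Lena
8     69  Sat       1   Lena
9     34  Tue       5    Vic
sort by miles descending:
   miles  day  riders driver
3     75  Fri       4    Jon
8     69  Sat       1   Lena
9     34  Tue       5    Vic
7     13  Mon       2   Lena
add column miles_plus_riders = t['miles'] + t['riders']:
   miles  day  riders driver  miles_plus_riders
3     75  Fri       4    Jon                 79
8     69  Sat       1   Lena                 70
9     34  Tue       5    Vic                 39
7     13  Mon       2   Lena                 15
drop duplicate driver (keep=first):
   miles  day  riders driver  miles_plus_riders
3     75  Fri       4    Jon                 79
8     69  Sat       1   Lena                 70
9     34  Tue       5    Vic                 39
sum of column 'miles_plus_riders' → 188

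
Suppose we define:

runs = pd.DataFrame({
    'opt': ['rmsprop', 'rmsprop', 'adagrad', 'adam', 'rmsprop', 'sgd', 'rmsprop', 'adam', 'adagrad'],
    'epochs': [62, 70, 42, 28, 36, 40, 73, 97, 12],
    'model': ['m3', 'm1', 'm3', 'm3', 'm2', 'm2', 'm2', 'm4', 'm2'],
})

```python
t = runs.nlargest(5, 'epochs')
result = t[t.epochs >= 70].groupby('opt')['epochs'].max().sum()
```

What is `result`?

170

take 5 rows with largest epochs:
       opt  epochs model
7     adam      97    m4
6  rmsprop      73    m2
1  rmsprop      70    m1
0  rmsprop      62    m3
2  adagrad      42    m3
filter rows where epochs >= 70:
       opt  epochs model
7     adam      97    m4
6  rmsprop      73    m2
1  rmsprop      70    m1
group by opt, max of epochs:
opt
adam       97
rmsprop    73
Name: epochs, dtype: int64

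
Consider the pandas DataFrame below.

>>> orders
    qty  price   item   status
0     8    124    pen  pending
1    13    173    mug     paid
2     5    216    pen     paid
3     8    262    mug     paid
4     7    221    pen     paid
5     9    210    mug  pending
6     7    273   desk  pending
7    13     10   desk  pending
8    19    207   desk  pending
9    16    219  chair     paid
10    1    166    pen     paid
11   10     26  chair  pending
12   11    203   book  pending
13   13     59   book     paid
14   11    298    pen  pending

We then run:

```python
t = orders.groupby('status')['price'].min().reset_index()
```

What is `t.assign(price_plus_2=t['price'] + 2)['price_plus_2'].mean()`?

group by status, min of price:
status
paid       59
pending    10
Name: price, dtype: int64
reset_index():
    status  price
0     paid     59
1  pending     10
add column price_plus_2 = t['price'] + 2:
    status  price  price_plus_2
0     paid     59            61
1  pending     10            12
Then the mean of column 'price_plus_2': 36.5

36.5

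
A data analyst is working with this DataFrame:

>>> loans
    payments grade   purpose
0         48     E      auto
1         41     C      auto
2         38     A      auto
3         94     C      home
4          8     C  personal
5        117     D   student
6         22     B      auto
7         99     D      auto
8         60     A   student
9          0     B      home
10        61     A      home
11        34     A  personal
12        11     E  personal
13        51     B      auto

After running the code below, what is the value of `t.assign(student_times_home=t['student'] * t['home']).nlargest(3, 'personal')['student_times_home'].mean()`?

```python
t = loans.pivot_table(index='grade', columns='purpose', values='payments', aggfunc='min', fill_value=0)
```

1220.0

pivot: rows=grade, cols=purpose, min(payments):
purpose  auto  home  personal  student
grade                                 
A          38    61        34       60
B          22     0         0        0
C          41    94         8        0
D          99     0         0      117
E          48     0        11        0
add column student_times_home = t['student'] * t['home']:
purpose  auto  home  personal  student  student_times_home
grade                                                     
A          38    61        34       60                3660
B          22     0         0        0                   0
C          41    94         8        0                   0
D          99     0         0      117                   0
E          48     0        11        0                   0
take 3 rows with largest personal:
purpose  auto  home  personal  student  student_times_home
grade                                                     
A          38    61        34       60                3660
E          48     0        11        0                   0
C          41    94         8        0                   0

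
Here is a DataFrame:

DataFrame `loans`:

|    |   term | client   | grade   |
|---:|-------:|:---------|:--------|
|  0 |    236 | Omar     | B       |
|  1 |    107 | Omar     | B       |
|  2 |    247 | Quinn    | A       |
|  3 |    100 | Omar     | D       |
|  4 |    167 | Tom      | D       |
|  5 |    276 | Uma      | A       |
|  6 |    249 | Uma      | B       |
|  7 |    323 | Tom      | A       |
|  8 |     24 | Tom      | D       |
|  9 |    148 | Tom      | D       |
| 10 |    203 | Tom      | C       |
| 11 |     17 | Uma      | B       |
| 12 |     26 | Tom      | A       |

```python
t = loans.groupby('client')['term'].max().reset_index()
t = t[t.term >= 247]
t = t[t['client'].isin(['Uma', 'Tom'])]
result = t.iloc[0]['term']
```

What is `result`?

group by client, max of term:
client
Omar     236
Quinn    247
Tom      323
Uma      276
Name: term, dtype: int64
reset_index():
  client  term
0   Omar   236
1  Quinn   247
2    Tom   323
3    Uma   276
filter rows where term >= 247:
  client  term
1  Quinn   247
2    Tom   323
3    Uma   276
filter rows where client in ['Uma', 'Tom']:
  client  term
2    Tom   323
3    Uma   276

323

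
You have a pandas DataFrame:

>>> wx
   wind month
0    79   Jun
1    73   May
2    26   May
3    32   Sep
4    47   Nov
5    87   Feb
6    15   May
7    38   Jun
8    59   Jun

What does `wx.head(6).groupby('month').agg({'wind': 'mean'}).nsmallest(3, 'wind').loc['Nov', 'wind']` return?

47.0

take first 6 rows:
   wind month
0    79   Jun
1    73   May
2    26   May
3    32   Sep
4    47   Nov
5    87   Feb
group by month, mean of wind:
       wind
month      
Feb    87.0
Jun    79.0
May    49.5
Nov    47.0
Sep    32.0
take 3 rows with smallest wind:
       wind
month      
Sep    32.0
Nov    47.0
May    49.5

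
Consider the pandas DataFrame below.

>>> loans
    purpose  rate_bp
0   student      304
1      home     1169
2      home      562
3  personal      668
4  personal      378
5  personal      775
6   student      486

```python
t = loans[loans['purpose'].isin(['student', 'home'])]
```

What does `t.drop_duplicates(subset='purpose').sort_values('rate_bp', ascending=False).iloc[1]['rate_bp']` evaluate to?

filter rows where purpose in ['student', 'home']:
   purpose  rate_bp
0  student      304
1     home     1169
2     home      562
6  student      486
drop duplicate purpose (keep=first):
   purpose  rate_bp
0  student      304
1     home     1169
sort by rate_bp descending:
   purpose  rate_bp
1     home     1169
0  student      304
Taking the value at position 1, column 'rate_bp' gives 304.

304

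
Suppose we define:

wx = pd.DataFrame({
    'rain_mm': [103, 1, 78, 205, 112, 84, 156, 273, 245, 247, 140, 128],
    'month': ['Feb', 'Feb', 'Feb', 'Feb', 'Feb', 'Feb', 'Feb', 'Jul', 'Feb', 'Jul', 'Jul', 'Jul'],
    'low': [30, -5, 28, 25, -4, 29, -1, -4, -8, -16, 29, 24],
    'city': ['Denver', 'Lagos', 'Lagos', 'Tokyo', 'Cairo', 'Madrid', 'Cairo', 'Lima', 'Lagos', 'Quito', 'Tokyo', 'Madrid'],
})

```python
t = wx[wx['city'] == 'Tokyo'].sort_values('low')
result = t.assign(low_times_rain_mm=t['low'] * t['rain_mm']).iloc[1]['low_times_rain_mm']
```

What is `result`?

4060

filter rows where city == 'Tokyo':
    rain_mm month  low   city
3       205   Feb   25  Tokyo
10      140   Jul   29  Tokyo
sort by low:
    rain_mm month  low   city
3       205   Feb   25  Tokyo
10      140   Jul   29  Tokyo
add column low_times_rain_mm = t['low'] * t['rain_mm']:
    rain_mm month  low   city  low_times_rain_mm
3       205   Feb   25  Tokyo               5125
10      140   Jul   29  Tokyo               4060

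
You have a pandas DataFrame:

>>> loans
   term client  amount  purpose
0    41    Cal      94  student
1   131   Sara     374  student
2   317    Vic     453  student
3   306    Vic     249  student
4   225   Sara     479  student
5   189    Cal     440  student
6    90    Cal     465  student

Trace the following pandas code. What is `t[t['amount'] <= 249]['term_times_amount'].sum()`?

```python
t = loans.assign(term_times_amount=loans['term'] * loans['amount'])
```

add column term_times_amount = loans['term'] * loans['amount']:
   term client  amount  purpose  term_times_amount
0    41    Cal      94  student               3854
1   131   Sara     374  student              48994
2   317    Vic     453  student             143601
3   306    Vic     249  student              76194
4   225   Sara     479  student             107775
5   189    Cal     440  student              83160
6    90    Cal     465  student              41850
filter rows where amount <= 249:
   term client  amount  purpose  term_times_amount
0    41    Cal      94  student               3854
3   306    Vic     249  student              76194
Reading off the sum of column 'term_times_amount', we get 80048.

80048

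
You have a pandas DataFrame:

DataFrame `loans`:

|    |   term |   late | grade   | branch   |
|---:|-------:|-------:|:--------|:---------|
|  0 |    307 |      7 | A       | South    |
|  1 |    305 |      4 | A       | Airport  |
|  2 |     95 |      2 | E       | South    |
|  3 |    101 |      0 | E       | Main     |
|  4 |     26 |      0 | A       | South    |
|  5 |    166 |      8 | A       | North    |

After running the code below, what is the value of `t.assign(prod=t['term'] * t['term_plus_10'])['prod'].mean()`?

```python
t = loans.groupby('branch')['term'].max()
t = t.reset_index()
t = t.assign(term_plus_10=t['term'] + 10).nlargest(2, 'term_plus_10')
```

group by branch, max of term:
branch
Airport    305
Main       101
North      166
South      307
Name: term, dtype: int64
reset_index():
    branch  term
0  Airport   305
1     Main   101
2    North   166
3    South   307
add column term_plus_10 = t['term'] + 10:
    branch  term  term_plus_10
0  Airport   305           315
1     Main   101           111
2    North   166           176
3    South   307           317
take 2 rows with largest term_plus_10:
    branch  term  term_plus_10
3    South   307           317
0  Airport   305           315
add column prod = t['term'] * t['term_plus_10']:
    branch  term  term_plus_10   prod
3    South   307           317  97319
0  Airport   305           315  96075
mean of column 'prod' → 96697.0

96697.0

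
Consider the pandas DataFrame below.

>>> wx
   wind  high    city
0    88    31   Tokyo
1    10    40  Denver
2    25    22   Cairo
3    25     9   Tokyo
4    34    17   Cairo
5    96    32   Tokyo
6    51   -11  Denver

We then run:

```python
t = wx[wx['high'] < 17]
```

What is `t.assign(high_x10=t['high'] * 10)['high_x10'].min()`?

filter rows where high < 17:
   wind  high    city
3    25     9   Tokyo
6    51   -11  Denver
add column high_x10 = t['high'] * 10:
   wind  high    city  high_x10
3    25     9   Tokyo        90
6    51   -11  Denver      -110
Then the min of column 'high_x10': -110

-110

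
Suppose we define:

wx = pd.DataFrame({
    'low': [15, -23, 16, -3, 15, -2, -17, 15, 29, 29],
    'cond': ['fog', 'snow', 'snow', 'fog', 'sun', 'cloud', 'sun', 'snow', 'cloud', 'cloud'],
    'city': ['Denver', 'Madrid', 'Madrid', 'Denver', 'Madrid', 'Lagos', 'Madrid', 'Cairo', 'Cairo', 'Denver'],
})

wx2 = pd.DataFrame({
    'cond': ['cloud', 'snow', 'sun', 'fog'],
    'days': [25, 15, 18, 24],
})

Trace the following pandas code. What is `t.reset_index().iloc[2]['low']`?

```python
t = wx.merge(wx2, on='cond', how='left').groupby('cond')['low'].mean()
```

2.66666666667

merge on 'cond' (how='left') → 10 rows:
   low   cond    city  days
0   15    fog  Denver    24
1  -23   snow  Madrid    15
2   16   snow  Madrid    15
3   -3    fog  Denver    24
4   15    sun  Madrid    18
5   -2  cloud   Lagos    25
6  -17    sun  Madrid    18
7   15   snow   Cairo    15
8   29  cloud   Cairo    25
9   29  cloud  Denver    25
group by cond, mean of low:
cond
cloud    18.666667
fog       6.000000
snow      2.666667
sun      -1.000000
Name: low, dtype: float64
reset_index():
    cond        low
0  cloud  18.666667
1    fog   6.000000
2   snow   2.666667
3    sun  -1.000000
Taking the value at position 2, column 'low' gives 2.66666666667.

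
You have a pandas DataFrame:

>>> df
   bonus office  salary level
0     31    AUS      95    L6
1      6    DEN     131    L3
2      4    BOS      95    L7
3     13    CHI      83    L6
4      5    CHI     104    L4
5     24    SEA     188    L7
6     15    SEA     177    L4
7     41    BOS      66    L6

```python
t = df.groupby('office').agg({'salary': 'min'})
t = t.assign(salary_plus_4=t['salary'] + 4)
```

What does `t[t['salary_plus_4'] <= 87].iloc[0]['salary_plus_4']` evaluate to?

group by office, min of salary:
        salary
office        
AUS         95
BOS         66
CHI         83
DEN        131
SEA        177
add column salary_plus_4 = t['salary'] + 4:
        salary  salary_plus_4
office                       
AUS         95             99
BOS         66             70
CHI         83             87
DEN        131            135
SEA        177            181
filter rows where salary_plus_4 <= 87:
        salary  salary_plus_4
office                       
BOS         66             70
CHI         83             87
The value at position 0, column 'salary_plus_4' is 70.

70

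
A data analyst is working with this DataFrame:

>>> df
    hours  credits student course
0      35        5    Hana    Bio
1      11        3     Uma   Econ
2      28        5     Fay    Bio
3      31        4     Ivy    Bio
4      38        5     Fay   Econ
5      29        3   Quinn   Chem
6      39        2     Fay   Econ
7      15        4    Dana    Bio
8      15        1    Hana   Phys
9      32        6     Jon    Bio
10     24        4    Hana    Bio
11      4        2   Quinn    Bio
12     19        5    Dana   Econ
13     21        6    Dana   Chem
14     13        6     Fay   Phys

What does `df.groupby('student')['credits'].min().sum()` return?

22

group by student, min of credits:
student
Dana     4
Fay      2
Hana     1
Ivy      4
Jon      6
Quinn    2
Uma      3
Name: credits, dtype: int64
Hence 22.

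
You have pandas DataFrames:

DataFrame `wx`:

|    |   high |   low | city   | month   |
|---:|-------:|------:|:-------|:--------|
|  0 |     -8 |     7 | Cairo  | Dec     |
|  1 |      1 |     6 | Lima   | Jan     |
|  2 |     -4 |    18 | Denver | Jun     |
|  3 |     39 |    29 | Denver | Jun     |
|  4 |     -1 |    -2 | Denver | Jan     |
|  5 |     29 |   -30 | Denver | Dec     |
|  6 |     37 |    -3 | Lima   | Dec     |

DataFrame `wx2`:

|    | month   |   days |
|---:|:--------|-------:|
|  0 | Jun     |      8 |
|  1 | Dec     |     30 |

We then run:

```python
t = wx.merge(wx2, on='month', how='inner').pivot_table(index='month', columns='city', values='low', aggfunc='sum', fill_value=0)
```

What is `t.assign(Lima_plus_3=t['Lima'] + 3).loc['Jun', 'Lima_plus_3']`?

3

merge on 'month' (how='inner') → 5 rows:
   high  low    city month  days
0    -8    7   Cairo   Dec    30
1    -4   18  Denver   Jun     8
2    39   29  Denver   Jun     8
3    29  -30  Denver   Dec    30
4    37   -3    Lima   Dec    30
pivot: rows=month, cols=city, sum(low):
city   Cairo  Denver  Lima
month                     
Dec        7     -30    -3
Jun        0      47     0
add column Lima_plus_3 = t['Lima'] + 3:
city   Cairo  Denver  Lima  Lima_plus_3
month                                  
Dec        7     -30    -3            0
Jun        0      47     0            3
The value at row 'Jun', column 'Lima_plus_3' is 3.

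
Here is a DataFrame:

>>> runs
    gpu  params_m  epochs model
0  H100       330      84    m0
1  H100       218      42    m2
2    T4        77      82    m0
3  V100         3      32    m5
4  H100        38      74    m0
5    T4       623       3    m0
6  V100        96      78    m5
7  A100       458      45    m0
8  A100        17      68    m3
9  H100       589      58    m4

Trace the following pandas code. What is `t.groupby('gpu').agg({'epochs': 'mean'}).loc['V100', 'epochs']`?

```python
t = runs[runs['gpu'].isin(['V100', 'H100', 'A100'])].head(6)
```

55.0

filter rows where gpu in ['V100', 'H100', 'A100']:
    gpu  params_m  epochs model
0  H100       330      84    m0
1  H100       218      42    m2
3  V100         3      32    m5
4  H100        38      74    m0
6  V100        96      78    m5
7  A100       458      45    m0
8  A100        17      68    m3
9  H100       589      58    m4
take first 6 rows:
    gpu  params_m  epochs model
0  H100       330      84    m0
1  H100       218      42    m2
3  V100         3      32    m5
4  H100        38      74    m0
6  V100        96      78    m5
7  A100       458      45    m0
group by gpu, mean of epochs:
         epochs
gpu            
A100  45.000000
H100  66.666667
V100  55.000000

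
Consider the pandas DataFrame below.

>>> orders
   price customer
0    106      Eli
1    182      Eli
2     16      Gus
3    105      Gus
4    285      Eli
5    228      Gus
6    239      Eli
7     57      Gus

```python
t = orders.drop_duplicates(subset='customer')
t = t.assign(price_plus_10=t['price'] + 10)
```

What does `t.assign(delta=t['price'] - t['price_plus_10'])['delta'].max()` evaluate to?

drop duplicate customer (keep=first):
   price customer
0    106      Eli
2     16      Gus
add column price_plus_10 = t['price'] + 10:
   price customer  price_plus_10
0    106      Eli            116
2     16      Gus             26
add column delta = t['price'] - t['price_plus_10']:
   price customer  price_plus_10  delta
0    106      Eli            116    -10
2     16      Gus             26    -10
max of column 'delta' → -10

-10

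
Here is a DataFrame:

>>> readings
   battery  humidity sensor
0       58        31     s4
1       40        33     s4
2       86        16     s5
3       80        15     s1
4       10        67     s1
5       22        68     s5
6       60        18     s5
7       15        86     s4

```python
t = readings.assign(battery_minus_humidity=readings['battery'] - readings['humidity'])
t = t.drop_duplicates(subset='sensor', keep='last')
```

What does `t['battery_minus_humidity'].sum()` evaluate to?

-86

add column battery_minus_humidity = readings['battery'] - readings['humidity']:
   battery  humidity sensor  battery_minus_humidity
0       58        31     s4                      27
1       40        33     s4                       7
2       86        16     s5                      70
3       80        15     s1                      65
4       10        67     s1                     -57
5       22        68     s5                     -46
6       60        18     s5                      42
7       15        86     s4                     -71
drop duplicate sensor (keep=last):
   battery  humidity sensor  battery_minus_humidity
4       10        67     s1                     -57
6       60        18     s5                      42
7       15        86     s4                     -71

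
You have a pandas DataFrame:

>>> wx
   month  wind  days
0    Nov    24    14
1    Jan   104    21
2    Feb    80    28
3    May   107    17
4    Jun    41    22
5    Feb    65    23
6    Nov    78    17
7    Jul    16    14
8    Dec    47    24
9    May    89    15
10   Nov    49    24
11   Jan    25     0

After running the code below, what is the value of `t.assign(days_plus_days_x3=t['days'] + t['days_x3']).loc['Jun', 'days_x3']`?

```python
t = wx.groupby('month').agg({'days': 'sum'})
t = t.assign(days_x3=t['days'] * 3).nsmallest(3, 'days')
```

66

group by month, sum of days:
       days
month      
Dec      24
Feb      51
Jan      21
Jul      14
Jun      22
May      32
Nov      55
add column days_x3 = t['days'] * 3:
       days  days_x3
month               
Dec      24       72
Feb      51      153
Jan      21       63
Jul      14       42
Jun      22       66
May      32       96
Nov      55      165
take 3 rows with smallest days:
       days  days_x3
month               
Jul      14       42
Jan      21       63
Jun      22       66
add column days_plus_days_x3 = t['days'] + t['days_x3']:
       days  days_x3  days_plus_days_x3
month                                  
Jul      14       42                 56
Jan      21       63                 84
Jun      22       66                 88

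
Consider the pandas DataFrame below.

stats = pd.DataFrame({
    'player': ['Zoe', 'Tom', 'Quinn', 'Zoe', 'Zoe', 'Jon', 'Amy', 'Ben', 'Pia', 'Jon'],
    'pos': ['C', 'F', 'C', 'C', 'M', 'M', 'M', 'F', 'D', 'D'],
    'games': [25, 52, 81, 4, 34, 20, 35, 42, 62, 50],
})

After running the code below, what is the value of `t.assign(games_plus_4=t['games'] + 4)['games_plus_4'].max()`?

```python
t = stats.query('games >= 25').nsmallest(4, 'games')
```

46

filter rows where games >= 25:
  player pos  games
0    Zoe   C     25
1    Tom   F     52
2  Quinn   C     81
4    Zoe   M     34
6    Amy   M     35
7    Ben   F     42
8    Pia   D     62
9    Jon   D     50
take 4 rows with smallest games:
  player pos  games
0    Zoe   C     25
4    Zoe   M     34
6    Amy   M     35
7    Ben   F     42
add column games_plus_4 = t['games'] + 4:
  player pos  games  games_plus_4
0    Zoe   C     25            29
4    Zoe   M     34            38
6    Amy   M     35            39
7    Ben   F     42            46
Then the max of column 'games_plus_4': 46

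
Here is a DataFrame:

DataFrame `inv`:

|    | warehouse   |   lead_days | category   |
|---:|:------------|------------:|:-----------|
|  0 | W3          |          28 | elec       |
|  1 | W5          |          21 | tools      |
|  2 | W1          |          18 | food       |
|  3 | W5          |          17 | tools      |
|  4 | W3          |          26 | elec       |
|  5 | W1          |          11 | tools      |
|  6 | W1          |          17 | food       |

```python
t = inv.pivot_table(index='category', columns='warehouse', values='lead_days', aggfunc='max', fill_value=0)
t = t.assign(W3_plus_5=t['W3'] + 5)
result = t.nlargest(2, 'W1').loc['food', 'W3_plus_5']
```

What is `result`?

5

pivot: rows=category, cols=warehouse, max(lead_days):
warehouse  W1  W3  W5
category             
elec        0  28   0
food       18   0   0
tools      11   0  21
add column W3_plus_5 = t['W3'] + 5:
warehouse  W1  W3  W5  W3_plus_5
category                        
elec        0  28   0         33
food       18   0   0          5
tools      11   0  21          5
take 2 rows with largest W1:
warehouse  W1  W3  W5  W3_plus_5
category                        
food       18   0   0          5
tools      11   0  21          5
Hence 5.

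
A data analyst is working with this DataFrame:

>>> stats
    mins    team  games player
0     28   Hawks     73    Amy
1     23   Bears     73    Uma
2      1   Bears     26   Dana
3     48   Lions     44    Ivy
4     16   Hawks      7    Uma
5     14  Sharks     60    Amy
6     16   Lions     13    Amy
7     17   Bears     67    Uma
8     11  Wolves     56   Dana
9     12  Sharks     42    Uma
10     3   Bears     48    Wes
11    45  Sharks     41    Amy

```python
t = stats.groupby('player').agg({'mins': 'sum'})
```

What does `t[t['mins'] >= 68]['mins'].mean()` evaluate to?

85.5

group by player, sum of mins:
        mins
player      
Amy      103
Dana      12
Ivy       48
Uma       68
Wes        3
filter rows where mins >= 68:
        mins
player      
Amy      103
Uma       68
Reading off the mean of column 'mins', we get 85.5.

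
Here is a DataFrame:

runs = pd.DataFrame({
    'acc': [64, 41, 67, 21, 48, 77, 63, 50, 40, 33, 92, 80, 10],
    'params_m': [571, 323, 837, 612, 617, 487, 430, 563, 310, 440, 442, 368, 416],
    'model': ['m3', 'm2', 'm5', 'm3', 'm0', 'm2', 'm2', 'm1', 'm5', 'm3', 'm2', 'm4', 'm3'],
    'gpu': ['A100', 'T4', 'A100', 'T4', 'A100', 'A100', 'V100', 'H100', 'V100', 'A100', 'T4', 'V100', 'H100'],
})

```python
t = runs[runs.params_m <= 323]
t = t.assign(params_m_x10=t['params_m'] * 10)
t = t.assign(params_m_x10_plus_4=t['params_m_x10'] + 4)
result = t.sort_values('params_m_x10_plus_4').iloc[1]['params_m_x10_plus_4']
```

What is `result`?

3234

filter rows where params_m <= 323:
   acc  params_m model   gpu
1   41       323    m2    T4
8   40       310    m5  V100
add column params_m_x10 = t['params_m'] * 10:
   acc  params_m model   gpu  params_m_x10
1   41       323    m2    T4          3230
8   40       310    m5  V100          3100
add column params_m_x10_plus_4 = t['params_m_x10'] + 4:
   acc  params_m model   gpu  params_m_x10  params_m_x10_plus_4
1   41       323    m2    T4          3230                 3234
8   40       310    m5  V100          3100                 3104
sort by params_m_x10_plus_4:
   acc  params_m model   gpu  params_m_x10  params_m_x10_plus_4
8   40       310    m5  V100          3100                 3104
1   41       323    m2    T4          3230                 3234
value at position 1, column 'params_m_x10_plus_4' → 3234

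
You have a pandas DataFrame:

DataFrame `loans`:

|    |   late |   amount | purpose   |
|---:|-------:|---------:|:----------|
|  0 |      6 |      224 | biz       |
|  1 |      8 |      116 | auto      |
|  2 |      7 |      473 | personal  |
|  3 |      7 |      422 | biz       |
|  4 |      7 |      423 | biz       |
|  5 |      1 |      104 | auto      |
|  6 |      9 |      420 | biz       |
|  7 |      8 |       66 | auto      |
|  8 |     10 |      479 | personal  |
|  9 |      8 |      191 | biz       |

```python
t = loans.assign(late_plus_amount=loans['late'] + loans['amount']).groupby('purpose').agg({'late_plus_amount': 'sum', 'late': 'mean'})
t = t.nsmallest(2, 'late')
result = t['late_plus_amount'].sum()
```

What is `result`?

2020

add column late_plus_amount = loans['late'] + loans['amount']:
   late  amount   purpose  late_plus_amount
0     6     224       biz               230
1     8     116      auto               124
2     7     473  personal               480
3     7     422       biz               429
4     7     423       biz               430
5     1     104      auto               105
6     9     420       biz               429
7     8      66      auto                74
8    10     479  personal               489
9     8     191       biz               199
group by purpose: sum(late_plus_amount), mean(late):
          late_plus_amount      late
purpose                             
auto                   303  5.666667
biz                   1717  7.400000
personal               969  8.500000
take 2 rows with smallest late:
         late_plus_amount      late
purpose                            
auto                  303  5.666667
biz                  1717  7.400000
Then the sum of column 'late_plus_amount': 2020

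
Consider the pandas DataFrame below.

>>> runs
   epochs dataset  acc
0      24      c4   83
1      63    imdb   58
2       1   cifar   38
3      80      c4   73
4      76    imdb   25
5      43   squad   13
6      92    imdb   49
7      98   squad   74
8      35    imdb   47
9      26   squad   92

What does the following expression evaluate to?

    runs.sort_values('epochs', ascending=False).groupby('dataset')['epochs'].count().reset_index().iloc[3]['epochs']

3

sort by epochs descending:
   epochs dataset  acc
7      98   squad   74
6      92    imdb   49
3      80      c4   73
4      76    imdb   25
1      63    imdb   58
5      43   squad   13
8      35    imdb   47
9      26   squad   92
0      24      c4   83
2       1   cifar   38
group by dataset, count of epochs:
dataset
c4       2
cifar    1
imdb     4
squad    3
Name: epochs, dtype: int64
reset_index():
  dataset  epochs
0      c4       2
1   cifar       1
2    imdb       4
3   squad       3
value at position 3, column 'epochs' → 3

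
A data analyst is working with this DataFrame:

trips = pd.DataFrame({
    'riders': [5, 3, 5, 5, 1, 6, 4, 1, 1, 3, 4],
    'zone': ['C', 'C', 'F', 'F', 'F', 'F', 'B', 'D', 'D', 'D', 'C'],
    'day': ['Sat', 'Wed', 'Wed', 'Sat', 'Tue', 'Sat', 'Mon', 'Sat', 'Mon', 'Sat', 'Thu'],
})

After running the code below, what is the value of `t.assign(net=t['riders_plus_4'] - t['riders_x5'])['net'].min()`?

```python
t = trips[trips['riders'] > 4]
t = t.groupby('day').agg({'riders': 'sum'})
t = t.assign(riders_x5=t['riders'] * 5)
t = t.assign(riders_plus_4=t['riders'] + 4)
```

filter rows where riders > 4:
   riders zone  day
0       5    C  Sat
2       5    F  Wed
3       5    F  Sat
5       6    F  Sat
group by day, sum of riders:
     riders
day        
Sat      16
Wed       5
add column riders_x5 = t['riders'] * 5:
     riders  riders_x5
day                   
Sat      16         80
Wed       5         25
add column riders_plus_4 = t['riders'] + 4:
     riders  riders_x5  riders_plus_4
day                                  
Sat      16         80             20
Wed       5         25              9
add column net = t['riders_plus_4'] - t['riders_x5']:
     riders  riders_x5  riders_plus_4  net
day                                       
Sat      16         80             20  -60
Wed       5         25              9  -16
Taking the min of column 'net' gives -60.

-60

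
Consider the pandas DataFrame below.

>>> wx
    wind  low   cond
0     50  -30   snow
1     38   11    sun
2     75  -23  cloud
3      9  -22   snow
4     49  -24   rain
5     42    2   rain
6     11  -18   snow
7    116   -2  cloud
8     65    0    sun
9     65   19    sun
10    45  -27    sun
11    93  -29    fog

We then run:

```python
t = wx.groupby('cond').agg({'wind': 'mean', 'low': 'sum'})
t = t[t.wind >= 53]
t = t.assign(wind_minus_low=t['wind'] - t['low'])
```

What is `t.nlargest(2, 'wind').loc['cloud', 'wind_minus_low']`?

group by cond: mean(wind), sum(low):
            wind  low
cond                 
cloud  95.500000  -25
fog    93.000000  -29
rain   45.500000  -22
snow   23.333333  -70
sun    53.250000    3
filter rows where wind >= 53:
        wind  low
cond             
cloud  95.50  -25
fog    93.00  -29
sun    53.25    3
add column wind_minus_low = t['wind'] - t['low']:
        wind  low  wind_minus_low
cond                             
cloud  95.50  -25          120.50
fog    93.00  -29          122.00
sun    53.25    3           50.25
take 2 rows with largest wind:
       wind  low  wind_minus_low
cond                            
cloud  95.5  -25           120.5
fog    93.0  -29           122.0

120.5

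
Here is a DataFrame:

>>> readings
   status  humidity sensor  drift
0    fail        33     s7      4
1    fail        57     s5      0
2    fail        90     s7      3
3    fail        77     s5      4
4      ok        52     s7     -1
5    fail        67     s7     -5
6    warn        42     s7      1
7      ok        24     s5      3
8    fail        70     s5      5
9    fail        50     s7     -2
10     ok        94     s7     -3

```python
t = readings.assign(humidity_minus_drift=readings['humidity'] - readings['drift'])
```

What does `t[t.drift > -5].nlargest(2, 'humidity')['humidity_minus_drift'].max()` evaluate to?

97

add column humidity_minus_drift = readings['humidity'] - readings['drift']:
   status  humidity sensor  drift  humidity_minus_drift
0    fail        33     s7      4                    29
1    fail        57     s5      0                    57
2    fail        90     s7      3                    87
3    fail        77     s5      4                    73
4      ok        52     s7     -1                    53
5    fail        67     s7     -5                    72
6    warn        42     s7      1                    41
7      ok        24     s5      3                    21
8    fail        70     s5      5                    65
9    fail        50     s7     -2                    52
10     ok        94     s7     -3                    97
filter rows where drift > -5:
   status  humidity sensor  drift  humidity_minus_drift
0    fail        33     s7      4                    29
1    fail        57     s5      0                    57
2    fail        90     s7      3                    87
3    fail        77     s5      4                    73
4      ok        52     s7     -1                    53
6    warn        42     s7      1                    41
7      ok        24     s5      3                    21
8    fail        70     s5      5                    65
9    fail        50     s7     -2                    52
10     ok        94     s7     -3                    97
take 2 rows with largest humidity:
   status  humidity sensor  drift  humidity_minus_drift
10     ok        94     s7     -3                    97
2    fail        90     s7      3                    87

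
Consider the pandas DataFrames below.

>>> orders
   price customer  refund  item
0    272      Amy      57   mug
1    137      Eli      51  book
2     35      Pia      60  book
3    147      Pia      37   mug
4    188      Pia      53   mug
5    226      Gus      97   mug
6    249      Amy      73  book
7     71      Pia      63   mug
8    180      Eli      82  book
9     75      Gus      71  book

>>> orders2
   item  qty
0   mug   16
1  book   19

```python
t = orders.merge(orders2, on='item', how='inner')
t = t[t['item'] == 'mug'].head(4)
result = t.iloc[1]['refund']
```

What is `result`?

merge on 'item' (how='inner') → 10 rows:
   price customer  refund  item  qty
0    272      Amy      57   mug   16
1    137      Eli      51  book   19
2     35      Pia      60  book   19
3    147      Pia      37   mug   16
4    188      Pia      53   mug   16
5    226      Gus      97   mug   16
6    249      Amy      73  book   19
7     71      Pia      63   mug   16
8    180      Eli      82  book   19
9     75      Gus      71  book   19
filter rows where item == 'mug':
   price customer  refund item  qty
0    272      Amy      57  mug   16
3    147      Pia      37  mug   16
4    188      Pia      53  mug   16
5    226      Gus      97  mug   16
7     71      Pia      63  mug   16
take first 4 rows:
   price customer  refund item  qty
0    272      Amy      57  mug   16
3    147      Pia      37  mug   16
4    188      Pia      53  mug   16
5    226      Gus      97  mug   16
Hence 37.

37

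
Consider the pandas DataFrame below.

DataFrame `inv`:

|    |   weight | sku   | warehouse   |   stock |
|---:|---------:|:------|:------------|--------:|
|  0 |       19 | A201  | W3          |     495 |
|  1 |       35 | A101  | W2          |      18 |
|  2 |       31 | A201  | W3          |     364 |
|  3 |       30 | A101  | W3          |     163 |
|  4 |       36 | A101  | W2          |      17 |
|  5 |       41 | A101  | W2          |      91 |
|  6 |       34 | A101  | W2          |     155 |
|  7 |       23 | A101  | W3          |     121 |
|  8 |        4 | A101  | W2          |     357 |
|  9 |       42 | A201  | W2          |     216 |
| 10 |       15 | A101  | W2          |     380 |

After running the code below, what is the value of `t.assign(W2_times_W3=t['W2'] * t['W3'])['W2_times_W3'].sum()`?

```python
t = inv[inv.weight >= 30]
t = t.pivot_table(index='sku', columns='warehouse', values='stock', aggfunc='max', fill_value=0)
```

filter rows where weight >= 30:
   weight   sku warehouse  stock
1      35  A101        W2     18
2      31  A201        W3    364
3      30  A101        W3    163
4      36  A101        W2     17
5      41  A101        W2     91
6      34  A101        W2    155
9      42  A201        W2    216
pivot: rows=sku, cols=warehouse, max(stock):
warehouse   W2   W3
sku                
A101       155  163
A201       216  364
add column W2_times_W3 = t['W2'] * t['W3']:
warehouse   W2   W3  W2_times_W3
sku                             
A101       155  163        25265
A201       216  364        78624
Then the sum of column 'W2_times_W3': 103889

103889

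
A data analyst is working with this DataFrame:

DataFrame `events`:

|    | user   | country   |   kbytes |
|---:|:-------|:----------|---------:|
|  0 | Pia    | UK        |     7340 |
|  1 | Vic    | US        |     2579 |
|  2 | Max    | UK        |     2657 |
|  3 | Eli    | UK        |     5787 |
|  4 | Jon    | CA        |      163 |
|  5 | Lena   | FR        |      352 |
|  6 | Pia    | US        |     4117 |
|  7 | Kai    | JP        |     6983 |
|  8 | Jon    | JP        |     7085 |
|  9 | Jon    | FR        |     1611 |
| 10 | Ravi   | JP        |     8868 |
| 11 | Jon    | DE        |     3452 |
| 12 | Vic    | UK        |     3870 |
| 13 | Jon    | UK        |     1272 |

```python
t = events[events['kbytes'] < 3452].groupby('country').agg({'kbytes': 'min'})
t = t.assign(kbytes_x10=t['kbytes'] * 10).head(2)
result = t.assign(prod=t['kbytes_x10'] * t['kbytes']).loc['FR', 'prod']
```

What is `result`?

1239040

filter rows where kbytes < 3452:
    user country  kbytes
1    Vic      US    2579
2    Max      UK    2657
4    Jon      CA     163
5   Lena      FR     352
9    Jon      FR    1611
13   Jon      UK    1272
group by country, min of kbytes:
         kbytes
country        
CA          163
FR          352
UK         1272
US         2579
add column kbytes_x10 = t['kbytes'] * 10:
         kbytes  kbytes_x10
country                    
CA          163        1630
FR          352        3520
UK         1272       12720
US         2579       25790
take first 2 rows:
         kbytes  kbytes_x10
country                    
CA          163        1630
FR          352        3520
add column prod = t['kbytes_x10'] * t['kbytes']:
         kbytes  kbytes_x10     prod
country                             
CA          163        1630   265690
FR          352        3520  1239040
Then the value at row 'FR', column 'prod': 1239040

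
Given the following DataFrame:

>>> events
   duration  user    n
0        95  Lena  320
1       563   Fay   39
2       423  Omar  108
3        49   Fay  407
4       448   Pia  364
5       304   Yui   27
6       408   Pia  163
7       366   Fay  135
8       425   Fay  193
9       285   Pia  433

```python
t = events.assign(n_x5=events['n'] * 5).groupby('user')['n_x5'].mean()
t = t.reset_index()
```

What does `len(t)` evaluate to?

add column n_x5 = events['n'] * 5:
   duration  user    n  n_x5
0        95  Lena  320  1600
1       563   Fay   39   195
2       423  Omar  108   540
3        49   Fay  407  2035
4       448   Pia  364  1820
5       304   Yui   27   135
6       408   Pia  163   815
7       366   Fay  135   675
8       425   Fay  193   965
9       285   Pia  433  2165
group by user, mean of n_x5:
user
Fay      967.5
Lena    1600.0
Omar     540.0
Pia     1600.0
Yui      135.0
Name: n_x5, dtype: float64
reset_index():
   user    n_x5
0   Fay   967.5
1  Lena  1600.0
2  Omar   540.0
3   Pia  1600.0
4   Yui   135.0
Finally, number of rows = 5.

5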